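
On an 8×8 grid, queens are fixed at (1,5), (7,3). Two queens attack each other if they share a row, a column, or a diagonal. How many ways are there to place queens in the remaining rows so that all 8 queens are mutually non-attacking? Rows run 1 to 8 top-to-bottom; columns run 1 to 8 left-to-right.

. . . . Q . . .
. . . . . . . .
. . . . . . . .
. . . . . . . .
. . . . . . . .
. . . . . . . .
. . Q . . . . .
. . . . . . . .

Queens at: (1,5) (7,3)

3

Branch on row 2: col 1 → 1; col 2 → 1; col 7 → 1.
Sum: 1 + 1 + 1 = 3.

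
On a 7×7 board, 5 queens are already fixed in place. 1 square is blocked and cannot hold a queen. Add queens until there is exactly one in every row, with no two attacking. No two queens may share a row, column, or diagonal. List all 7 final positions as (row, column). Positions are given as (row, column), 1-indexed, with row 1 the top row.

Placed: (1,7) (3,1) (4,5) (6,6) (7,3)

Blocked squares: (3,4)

(1,7) (2,4) (3,1) (4,5) (5,2) (6,6) (7,3)

Row 2: attacked by (1,7)→{6,7}; (3,1)→{1,2}; (4,5)→{3,5,7}; (6,6)→{2,6}; (7,3)→{3}. Safe: 4. Place at column 4.
Row 5: attacked by (1,7)→{3,7}; (2,4)→{1,4,7}; (3,1)→{1,3}; (4,5)→{4,5,6}; (6,6)→{5,6,7}; (7,3)→{1,3,5}. Safe: 2. Place at column 2.
Columns [7, 4, 1, 5, 2, 6, 3], r−c [-6, -2, 2, -1, 3, 0, 4], r+c [8, 6, 4, 9, 7, 12, 10] are all distinct, so no two queens attack.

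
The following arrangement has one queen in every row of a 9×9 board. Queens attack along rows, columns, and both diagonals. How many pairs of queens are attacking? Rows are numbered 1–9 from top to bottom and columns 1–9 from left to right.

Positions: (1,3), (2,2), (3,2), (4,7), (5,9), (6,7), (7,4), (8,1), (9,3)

5

Same column: (1,3)–(9,3) (column 3); (2,2)–(3,2) (column 2); (4,7)–(6,7) (column 7).
Same diagonal: (1,3)–(2,2) (|1−2| = |3−2| = 1); (4,7)–(7,4) (|4−7| = |7−4| = 3).
Total attacking pairs: 5.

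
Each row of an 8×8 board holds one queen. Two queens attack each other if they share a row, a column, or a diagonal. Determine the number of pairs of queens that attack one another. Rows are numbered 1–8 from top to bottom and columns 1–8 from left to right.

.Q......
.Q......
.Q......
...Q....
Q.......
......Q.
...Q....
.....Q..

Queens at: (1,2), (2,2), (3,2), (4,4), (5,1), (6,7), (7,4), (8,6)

Same column: (1,2)–(2,2) (column 2); (1,2)–(3,2) (column 2); (2,2)–(3,2) (column 2); (4,4)–(7,4) (column 4).
Same diagonal: (1,2)–(6,7) (|1−6| = |2−7| = 5); (2,2)–(4,4) (|2−4| = |2−4| = 2).
Total attacking pairs: 6.

6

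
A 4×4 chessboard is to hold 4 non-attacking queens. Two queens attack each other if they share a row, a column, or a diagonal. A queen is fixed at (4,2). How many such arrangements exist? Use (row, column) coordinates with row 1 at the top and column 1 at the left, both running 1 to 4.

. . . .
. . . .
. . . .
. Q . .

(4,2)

Branch on row 1: col 1 → 0; col 3 → 1; col 4 → 0.
Sum: 0 + 1 + 0 = 1.

1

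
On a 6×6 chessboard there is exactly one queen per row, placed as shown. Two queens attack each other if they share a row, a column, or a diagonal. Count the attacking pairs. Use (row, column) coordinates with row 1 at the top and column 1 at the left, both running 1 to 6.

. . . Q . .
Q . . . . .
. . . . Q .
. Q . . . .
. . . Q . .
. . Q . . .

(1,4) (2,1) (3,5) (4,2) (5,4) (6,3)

Same column: (1,4)–(5,4) (column 4).
Same diagonal: (2,1)–(5,4) (|2−5| = |1−4| = 3); (5,4)–(6,3) (|5−6| = |4−3| = 1).
Total attacking pairs: 3.

3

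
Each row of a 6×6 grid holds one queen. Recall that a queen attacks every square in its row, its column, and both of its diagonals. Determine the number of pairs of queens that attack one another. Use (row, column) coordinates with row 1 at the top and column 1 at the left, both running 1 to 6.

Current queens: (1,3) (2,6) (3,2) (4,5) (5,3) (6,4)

Same column: (1,3)–(5,3) (column 3).
Same diagonal: (2,6)–(5,3) (|2−5| = |6−3| = 3); (5,3)–(6,4) (|5−6| = |3−4| = 1).
Total attacking pairs: 3.

3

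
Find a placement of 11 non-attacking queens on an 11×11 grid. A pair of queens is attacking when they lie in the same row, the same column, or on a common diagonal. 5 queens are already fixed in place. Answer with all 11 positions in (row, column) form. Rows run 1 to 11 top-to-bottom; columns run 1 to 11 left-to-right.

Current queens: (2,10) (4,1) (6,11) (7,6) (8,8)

Row 1: attacked by (2,10)→{9,10,11}; (4,1)→{1,4}; (6,11)→{6,11}; (7,6)→{6}; (8,8)→{1,8}. Safe: 2, 3, 5, 7. Place at column 3.
Row 3: attacked by (1,3)→{1,3,5}; (2,10)→{9,10,11}; (4,1)→{1,2}; (6,11)→{8,11}; (7,6)→{2,6,10}; (8,8)→{3,8}. Safe: 4, 7. Place at column 4.
Row 5: attacked by (1,3)→{3,7}; (2,10)→{7,10}; (3,4)→{2,4,6}; (4,1)→{1,2}; (6,11)→{10,11}; (7,6)→{4,6,8}; (8,8)→{5,8,11}. Safe: 9. Place at column 9.
Row 9: attacked by (1,3)→{3,11}; (2,10)→{3,10}; (3,4)→{4,10}; (4,1)→{1,6}; (5,9)→{5,9}; (6,11)→{8,11}; (7,6)→{4,6,8}; (8,8)→{7,8,9}. Safe: 2. Place at column 2.
Row 10: attacked by (1,3)→{3}; (2,10)→{2,10}; (3,4)→{4,11}; (4,1)→{1,7}; (5,9)→{4,9}; (6,11)→{7,11}; (7,6)→{3,6,9}; (8,8)→{6,8,10}; (9,2)→{1,2,3}. Safe: 5. Place at column 5.
Row 11: attacked by (1,3)→{3}; (2,10)→{1,10}; (3,4)→{4}; (4,1)→{1,8}; (5,9)→{3,9}; (6,11)→{6,11}; (7,6)→{2,6,10}; (8,8)→{5,8,11}; (9,2)→{2,4}; (10,5)→{4,5,6}. Safe: 7. Place at column 7.
Columns [3, 10, 4, 1, 9, 11, 6, 8, 2, 5, 7], r−c [-2, -8, -1, 3, -4, -5, 1, 0, 7, 5, 4], r+c [4, 12, 7, 5, 14, 17, 13, 16, 11, 15, 18] are all distinct, so no two queens attack.

(1,3) (2,10) (3,4) (4,1) (5,9) (6,11) (7,6) (8,8) (9,2) (10,5) (11,7)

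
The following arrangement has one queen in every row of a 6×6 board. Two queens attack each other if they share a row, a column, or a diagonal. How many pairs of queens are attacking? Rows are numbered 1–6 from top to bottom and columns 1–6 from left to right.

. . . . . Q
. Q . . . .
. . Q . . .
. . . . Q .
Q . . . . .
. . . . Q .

Same column: (4,5)–(6,5) (column 5).
Same diagonal: (2,2)–(3,3) (|2−3| = |2−3| = 1); (3,3)–(5,1) (|3−5| = |3−1| = 2).
Total attacking pairs: 3.

3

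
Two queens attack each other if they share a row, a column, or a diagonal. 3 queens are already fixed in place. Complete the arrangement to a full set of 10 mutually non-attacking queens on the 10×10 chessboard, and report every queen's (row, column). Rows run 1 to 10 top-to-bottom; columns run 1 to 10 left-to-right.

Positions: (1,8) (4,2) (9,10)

(1,8) (2,6) (3,9) (4,2) (5,5) (6,1) (7,4) (8,7) (9,10) (10,3)

Row 2: attacked by (1,8)→{7,8,9}; (4,2)→{2,4}; (9,10)→{3,10}. Safe: 1, 5, 6. Place at column 6.
Row 3: attacked by (1,8)→{6,8,10}; (2,6)→{5,6,7}; (4,2)→{1,2,3}; (9,10)→{4,10}. Safe: 9. Place at column 9.
Row 5: attacked by (1,8)→{4,8}; (2,6)→{3,6,9}; (3,9)→{7,9}; (4,2)→{1,2,3}; (9,10)→{6,10}. Safe: 5. Place at column 5.
Row 6: attacked by (1,8)→{3,8}; (2,6)→{2,6,10}; (3,9)→{6,9}; (4,2)→{2,4}; (5,5)→{4,5,6}; (9,10)→{7,10}. Safe: 1. Place at column 1.
Row 7: attacked by (1,8)→{2,8}; (2,6)→{1,6}; (3,9)→{5,9}; (4,2)→{2,5}; (5,5)→{3,5,7}; (6,1)→{1,2}; (9,10)→{8,10}. Safe: 4. Place at column 4.
Row 8: attacked by (1,8)→{1,8}; (2,6)→{6}; (3,9)→{4,9}; (4,2)→{2,6}; (5,5)→{2,5,8}; (6,1)→{1,3}; (7,4)→{3,4,5}; (9,10)→{9,10}. Safe: 7. Place at column 7.
Row 10: attacked by (1,8)→{8}; (2,6)→{6}; (3,9)→{2,9}; (4,2)→{2,8}; (5,5)→{5,10}; (6,1)→{1,5}; (7,4)→{1,4,7}; (8,7)→{5,7,9}; (9,10)→{9,10}. Safe: 3. Place at column 3.
Columns [8, 6, 9, 2, 5, 1, 4, 7, 10, 3], r−c [-7, -4, -6, 2, 0, 5, 3, 1, -1, 7], r+c [9, 8, 12, 6, 10, 7, 11, 15, 19, 13] are all distinct, so no two queens attack.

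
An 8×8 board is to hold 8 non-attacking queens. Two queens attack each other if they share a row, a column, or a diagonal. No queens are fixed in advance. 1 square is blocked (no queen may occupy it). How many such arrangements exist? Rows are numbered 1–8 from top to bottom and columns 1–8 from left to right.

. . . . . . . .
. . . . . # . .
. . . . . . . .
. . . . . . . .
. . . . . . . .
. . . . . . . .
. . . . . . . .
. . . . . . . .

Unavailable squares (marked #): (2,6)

Branch on row 1: col 1 → 3; col 2 → 6; col 3 → 8; col 4 → 15; col 5 → 18; col 6 → 16; col 7 → 8; col 8 → 4.
Sum: 3 + 6 + 8 + 15 + 18 + 16 + 8 + 4 = 78.

78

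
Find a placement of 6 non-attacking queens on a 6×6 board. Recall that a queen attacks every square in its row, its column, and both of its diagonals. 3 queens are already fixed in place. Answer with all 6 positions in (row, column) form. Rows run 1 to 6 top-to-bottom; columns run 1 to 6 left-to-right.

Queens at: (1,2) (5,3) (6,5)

(1,2) (2,4) (3,6) (4,1) (5,3) (6,5)

Row 2: attacked by (1,2)→{1,2,3}; (5,3)→{3,6}; (6,5)→{1,5}. Safe: 4. Place at column 4.
Row 3: attacked by (1,2)→{2,4}; (2,4)→{3,4,5}; (5,3)→{1,3,5}; (6,5)→{2,5}. Safe: 6. Place at column 6.
Row 4: attacked by (1,2)→{2,5}; (2,4)→{2,4,6}; (3,6)→{5,6}; (5,3)→{2,3,4}; (6,5)→{3,5}. Safe: 1. Place at column 1.
Columns [2, 4, 6, 1, 3, 5], r−c [-1, -2, -3, 3, 2, 1], r+c [3, 6, 9, 5, 8, 11] are all distinct, so no two queens attack.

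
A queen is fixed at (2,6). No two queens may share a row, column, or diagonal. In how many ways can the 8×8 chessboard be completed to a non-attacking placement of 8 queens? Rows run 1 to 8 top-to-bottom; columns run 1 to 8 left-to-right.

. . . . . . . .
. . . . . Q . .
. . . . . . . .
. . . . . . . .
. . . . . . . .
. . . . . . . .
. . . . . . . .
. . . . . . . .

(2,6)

14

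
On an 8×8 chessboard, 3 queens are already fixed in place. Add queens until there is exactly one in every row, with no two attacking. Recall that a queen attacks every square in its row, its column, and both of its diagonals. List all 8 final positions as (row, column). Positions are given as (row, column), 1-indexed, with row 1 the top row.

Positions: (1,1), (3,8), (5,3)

(1,1) (2,5) (3,8) (4,6) (5,3) (6,7) (7,2) (8,4)

Row 2: attacked by (1,1)→{1,2}; (3,8)→{7,8}; (5,3)→{3,6}. Safe: 4, 5. Place at column 5.
Row 4: attacked by (1,1)→{1,4}; (2,5)→{3,5,7}; (3,8)→{7,8}; (5,3)→{2,3,4}. Safe: 6. Place at column 6.
Row 6: attacked by (1,1)→{1,6}; (2,5)→{1,5}; (3,8)→{5,8}; (4,6)→{4,6,8}; (5,3)→{2,3,4}. Safe: 7. Place at column 7.
Row 7: attacked by (1,1)→{1,7}; (2,5)→{5}; (3,8)→{4,8}; (4,6)→{3,6}; (5,3)→{1,3,5}; (6,7)→{6,7,8}. Safe: 2. Place at column 2.
Row 8: attacked by (1,1)→{1,8}; (2,5)→{5}; (3,8)→{3,8}; (4,6)→{2,6}; (5,3)→{3,6}; (6,7)→{5,7}; (7,2)→{1,2,3}. Safe: 4. Place at column 4.
Columns [1, 5, 8, 6, 3, 7, 2, 4], r−c [0, -3, -5, -2, 2, -1, 5, 4], r+c [2, 7, 11, 10, 8, 13, 9, 12] are all distinct, so no two queens attack.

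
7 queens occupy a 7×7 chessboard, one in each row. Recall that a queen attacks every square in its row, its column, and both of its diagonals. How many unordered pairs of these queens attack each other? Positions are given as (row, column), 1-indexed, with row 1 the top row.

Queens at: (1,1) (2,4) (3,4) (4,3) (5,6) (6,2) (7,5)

3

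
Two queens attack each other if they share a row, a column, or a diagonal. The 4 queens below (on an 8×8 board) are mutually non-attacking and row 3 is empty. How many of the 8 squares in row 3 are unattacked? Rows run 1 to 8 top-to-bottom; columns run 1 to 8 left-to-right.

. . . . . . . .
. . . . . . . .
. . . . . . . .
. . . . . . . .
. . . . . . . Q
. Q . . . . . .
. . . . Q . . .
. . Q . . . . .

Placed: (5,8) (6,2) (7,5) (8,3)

2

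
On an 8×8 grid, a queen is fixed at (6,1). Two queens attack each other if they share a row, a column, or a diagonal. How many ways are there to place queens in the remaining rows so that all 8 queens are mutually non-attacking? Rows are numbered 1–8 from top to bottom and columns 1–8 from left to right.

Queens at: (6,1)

Branch on row 1: col 2 → 1; col 3 → 4; col 4 → 4; col 5 → 4; col 7 → 3; col 8 → 0.
Sum: 1 + 4 + 4 + 4 + 3 + 0 = 16.

16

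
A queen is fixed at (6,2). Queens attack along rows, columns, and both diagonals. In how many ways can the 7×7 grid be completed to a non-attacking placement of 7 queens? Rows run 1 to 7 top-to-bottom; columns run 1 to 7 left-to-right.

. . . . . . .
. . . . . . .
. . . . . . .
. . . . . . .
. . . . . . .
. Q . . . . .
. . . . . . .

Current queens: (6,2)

4

Branch on row 1: col 1 → 1; col 3 → 1; col 4 → 0; col 5 → 1; col 6 → 1.
Sum: 1 + 1 + 0 + 1 + 1 = 4.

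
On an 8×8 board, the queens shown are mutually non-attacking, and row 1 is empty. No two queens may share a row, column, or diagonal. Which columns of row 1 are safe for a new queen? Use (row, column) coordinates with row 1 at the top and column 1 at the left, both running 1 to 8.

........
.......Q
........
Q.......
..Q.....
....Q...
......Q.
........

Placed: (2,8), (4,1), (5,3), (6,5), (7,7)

columns 2, 6

(2,8) attacks row 1 at column 8 and diagonals 7.
(4,1) attacks row 1 at column 1 and diagonals 4.
(5,3) attacks row 1 at column 3 and diagonals 7.
(6,5) attacks row 1 at column 5.
(7,7) attacks row 1 at column 7 and diagonals 1.
Attacked columns: {1, 3, 4, 5, 7, 8}. Safe: {2, 6}.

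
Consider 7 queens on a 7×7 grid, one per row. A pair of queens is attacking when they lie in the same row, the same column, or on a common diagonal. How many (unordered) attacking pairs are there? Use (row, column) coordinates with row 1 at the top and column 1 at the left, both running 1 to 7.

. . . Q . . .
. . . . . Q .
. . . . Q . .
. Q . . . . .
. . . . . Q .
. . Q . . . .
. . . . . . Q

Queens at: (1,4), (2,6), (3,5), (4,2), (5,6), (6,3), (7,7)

2

Same column: (2,6)–(5,6) (column 6).
Same diagonal: (2,6)–(3,5) (|2−3| = |6−5| = 1).
Total attacking pairs: 2.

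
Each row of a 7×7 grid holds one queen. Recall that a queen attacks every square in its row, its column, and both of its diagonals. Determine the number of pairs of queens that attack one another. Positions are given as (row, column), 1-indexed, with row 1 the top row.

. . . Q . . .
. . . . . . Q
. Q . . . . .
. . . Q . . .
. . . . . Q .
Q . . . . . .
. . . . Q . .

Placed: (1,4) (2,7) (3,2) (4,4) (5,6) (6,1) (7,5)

Same column: (1,4)–(4,4) (column 4).
Same diagonal: (1,4)–(3,2) (|1−3| = |4−2| = 2).
Total attacking pairs: 2.

2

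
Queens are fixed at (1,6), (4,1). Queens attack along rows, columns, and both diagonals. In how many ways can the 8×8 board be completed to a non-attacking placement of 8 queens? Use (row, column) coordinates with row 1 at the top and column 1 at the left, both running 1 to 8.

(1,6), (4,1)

4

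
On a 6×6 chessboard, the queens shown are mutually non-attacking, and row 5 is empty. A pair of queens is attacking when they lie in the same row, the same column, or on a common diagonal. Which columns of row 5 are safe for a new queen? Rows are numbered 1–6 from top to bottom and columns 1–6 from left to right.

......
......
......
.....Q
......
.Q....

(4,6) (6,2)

(4,6) attacks row 5 at column 6 and diagonals 5.
(6,2) attacks row 5 at column 2 and diagonals 1, 3.
Attacked columns: {1, 2, 3, 5, 6}. Safe: {4}.

columns 4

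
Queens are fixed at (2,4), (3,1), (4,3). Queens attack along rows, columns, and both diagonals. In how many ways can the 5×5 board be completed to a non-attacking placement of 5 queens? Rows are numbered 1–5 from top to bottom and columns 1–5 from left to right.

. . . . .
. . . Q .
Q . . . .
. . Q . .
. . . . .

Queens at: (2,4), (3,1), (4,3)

Branch on row 1: col 2 → 1.
Sum: 1 = 1.

1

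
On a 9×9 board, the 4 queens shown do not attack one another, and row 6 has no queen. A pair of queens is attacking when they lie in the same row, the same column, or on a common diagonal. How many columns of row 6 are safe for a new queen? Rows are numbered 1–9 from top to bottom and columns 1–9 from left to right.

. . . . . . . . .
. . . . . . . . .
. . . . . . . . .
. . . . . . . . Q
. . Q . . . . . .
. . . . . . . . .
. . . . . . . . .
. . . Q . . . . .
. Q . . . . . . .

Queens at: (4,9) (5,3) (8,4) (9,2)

(4,9) attacks row 6 at column 9 and diagonals 7.
(5,3) attacks row 6 at column 3 and diagonals 2, 4.
(8,4) attacks row 6 at column 4 and diagonals 2, 6.
(9,2) attacks row 6 at column 2 and diagonals 5.
Attacked columns: {2, 3, 4, 5, 6, 7, 9}. Safe: {1, 8}.

2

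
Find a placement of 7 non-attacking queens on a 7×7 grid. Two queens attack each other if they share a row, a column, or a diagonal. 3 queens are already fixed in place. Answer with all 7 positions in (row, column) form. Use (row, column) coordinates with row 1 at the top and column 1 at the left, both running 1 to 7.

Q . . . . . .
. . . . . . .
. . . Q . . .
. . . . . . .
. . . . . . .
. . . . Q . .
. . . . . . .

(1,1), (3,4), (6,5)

(1,1) (2,6) (3,4) (4,2) (5,7) (6,5) (7,3)

Row 2: attacked by (1,1)→{1,2}; (3,4)→{3,4,5}; (6,5)→{1,5}. Safe: 6, 7. Place at column 6.
Row 4: attacked by (1,1)→{1,4}; (2,6)→{4,6}; (3,4)→{3,4,5}; (6,5)→{3,5,7}. Safe: 2. Place at column 2.
Row 5: attacked by (1,1)→{1,5}; (2,6)→{3,6}; (3,4)→{2,4,6}; (4,2)→{1,2,3}; (6,5)→{4,5,6}. Safe: 7. Place at column 7.
Row 7: attacked by (1,1)→{1,7}; (2,6)→{1,6}; (3,4)→{4}; (4,2)→{2,5}; (5,7)→{5,7}; (6,5)→{4,5,6}. Safe: 3. Place at column 3.
Columns [1, 6, 4, 2, 7, 5, 3], r−c [0, -4, -1, 2, -2, 1, 4], r+c [2, 8, 7, 6, 12, 11, 10] are all distinct, so no two queens attack.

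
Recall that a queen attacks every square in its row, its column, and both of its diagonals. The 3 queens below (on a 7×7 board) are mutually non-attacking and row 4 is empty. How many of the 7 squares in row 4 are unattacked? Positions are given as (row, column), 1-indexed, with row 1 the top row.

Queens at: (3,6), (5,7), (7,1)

(3,6) attacks row 4 at column 6 and diagonals 5, 7.
(5,7) attacks row 4 at column 7 and diagonals 6.
(7,1) attacks row 4 at column 1 and diagonals 4.
Attacked columns: {1, 4, 5, 6, 7}. Safe: {2, 3}.

2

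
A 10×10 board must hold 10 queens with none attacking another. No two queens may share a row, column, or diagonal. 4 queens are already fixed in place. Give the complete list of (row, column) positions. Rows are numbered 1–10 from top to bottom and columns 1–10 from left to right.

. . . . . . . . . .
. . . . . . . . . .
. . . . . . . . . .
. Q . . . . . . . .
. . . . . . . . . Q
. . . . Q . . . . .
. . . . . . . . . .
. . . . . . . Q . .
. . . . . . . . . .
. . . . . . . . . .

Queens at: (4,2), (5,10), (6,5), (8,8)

Row 1: attacked by (4,2)→{2,5}; (5,10)→{6,10}; (6,5)→{5,10}; (8,8)→{1,8}. Safe: 3, 4, 7, 9. Place at column 9.
Row 2: attacked by (1,9)→{8,9,10}; (4,2)→{2,4}; (5,10)→{7,10}; (6,5)→{1,5,9}; (8,8)→{2,8}. Safe: 3, 6. Place at column 3.
Row 3: attacked by (1,9)→{7,9}; (2,3)→{2,3,4}; (4,2)→{1,2,3}; (5,10)→{8,10}; (6,5)→{2,5,8}; (8,8)→{3,8}. Safe: 6. Place at column 6.
Row 7: attacked by (1,9)→{3,9}; (2,3)→{3,8}; (3,6)→{2,6,10}; (4,2)→{2,5}; (5,10)→{8,10}; (6,5)→{4,5,6}; (8,8)→{7,8,9}. Safe: 1. Place at column 1.
Row 9: attacked by (1,9)→{1,9}; (2,3)→{3,10}; (3,6)→{6}; (4,2)→{2,7}; (5,10)→{6,10}; (6,5)→{2,5,8}; (7,1)→{1,3}; (8,8)→{7,8,9}. Safe: 4. Place at column 4.
Row 10: attacked by (1,9)→{9}; (2,3)→{3}; (3,6)→{6}; (4,2)→{2,8}; (5,10)→{5,10}; (6,5)→{1,5,9}; (7,1)→{1,4}; (8,8)→{6,8,10}; (9,4)→{3,4,5}. Safe: 7. Place at column 7.
Columns [9, 3, 6, 2, 10, 5, 1, 8, 4, 7], r−c [-8, -1, -3, 2, -5, 1, 6, 0, 5, 3], r+c [10, 5, 9, 6, 15, 11, 8, 16, 13, 17] are all distinct, so no two queens attack.

(1,9) (2,3) (3,6) (4,2) (5,10) (6,5) (7,1) (8,8) (9,4) (10,7)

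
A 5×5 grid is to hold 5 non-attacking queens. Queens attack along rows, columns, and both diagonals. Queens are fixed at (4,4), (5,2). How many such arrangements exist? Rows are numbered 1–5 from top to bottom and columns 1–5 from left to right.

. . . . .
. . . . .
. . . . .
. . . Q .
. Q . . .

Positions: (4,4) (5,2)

Branch on row 1: col 3 → 0; col 5 → 1.
Sum: 0 + 1 = 1.

1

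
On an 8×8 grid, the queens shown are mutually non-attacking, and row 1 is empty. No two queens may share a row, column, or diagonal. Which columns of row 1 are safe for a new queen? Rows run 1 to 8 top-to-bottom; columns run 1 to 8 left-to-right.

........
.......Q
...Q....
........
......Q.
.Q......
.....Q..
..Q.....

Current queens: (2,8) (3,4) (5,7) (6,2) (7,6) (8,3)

(2,8) attacks row 1 at column 8 and diagonals 7.
(3,4) attacks row 1 at column 4 and diagonals 2, 6.
(5,7) attacks row 1 at column 7 and diagonals 3.
(6,2) attacks row 1 at column 2 and diagonals 7.
(7,6) attacks row 1 at column 6.
(8,3) attacks row 1 at column 3.
Attacked columns: {2, 3, 4, 6, 7, 8}. Safe: {1, 5}.

columns 1, 5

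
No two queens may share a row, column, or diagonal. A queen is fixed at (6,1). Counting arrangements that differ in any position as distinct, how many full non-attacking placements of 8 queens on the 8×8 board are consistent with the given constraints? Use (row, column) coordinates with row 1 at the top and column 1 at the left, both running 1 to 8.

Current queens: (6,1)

Branch on row 1: col 2 → 1; col 3 → 4; col 4 → 4; col 5 → 4; col 7 → 3; col 8 → 0.
Sum: 1 + 4 + 4 + 4 + 3 + 0 = 16.

16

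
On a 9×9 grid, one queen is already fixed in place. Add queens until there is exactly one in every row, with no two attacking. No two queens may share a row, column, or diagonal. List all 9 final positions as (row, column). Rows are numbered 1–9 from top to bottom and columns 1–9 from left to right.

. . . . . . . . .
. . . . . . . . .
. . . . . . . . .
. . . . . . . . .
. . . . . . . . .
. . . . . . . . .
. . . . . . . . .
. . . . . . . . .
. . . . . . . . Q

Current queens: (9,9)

(1,3) (2,7) (3,2) (4,8) (5,6) (6,4) (7,1) (8,5) (9,9)

Row 1: attacked by (9,9)→{1,9}. Safe: 2, 3, 4, 5, 6, 7, 8. Place at column 3.
Row 2: attacked by (1,3)→{2,3,4}; (9,9)→{2,9}. Safe: 1, 5, 6, 7, 8. Place at column 7.
Row 3: attacked by (1,3)→{1,3,5}; (2,7)→{6,7,8}; (9,9)→{3,9}. Safe: 2, 4. Place at column 2.
Row 4: attacked by (1,3)→{3,6}; (2,7)→{5,7,9}; (3,2)→{1,2,3}; (9,9)→{4,9}. Safe: 8. Place at column 8.
Row 5: attacked by (1,3)→{3,7}; (2,7)→{4,7}; (3,2)→{2,4}; (4,8)→{7,8,9}; (9,9)→{5,9}. Safe: 1, 6. Place at column 6.
Row 6: attacked by (1,3)→{3,8}; (2,7)→{3,7}; (3,2)→{2,5}; (4,8)→{6,8}; (5,6)→{5,6,7}; (9,9)→{6,9}. Safe: 1, 4. Place at column 4.
Row 7: attacked by (1,3)→{3,9}; (2,7)→{2,7}; (3,2)→{2,6}; (4,8)→{5,8}; (5,6)→{4,6,8}; (6,4)→{3,4,5}; (9,9)→{7,9}. Safe: 1. Place at column 1.
Row 8: attacked by (1,3)→{3}; (2,7)→{1,7}; (3,2)→{2,7}; (4,8)→{4,8}; (5,6)→{3,6,9}; (6,4)→{2,4,6}; (7,1)→{1,2}; (9,9)→{8,9}. Safe: 5. Place at column 5.
Columns [3, 7, 2, 8, 6, 4, 1, 5, 9], r−c [-2, -5, 1, -4, -1, 2, 6, 3, 0], r+c [4, 9, 5, 12, 11, 10, 8, 13, 18] are all distinct, so no two queens attack.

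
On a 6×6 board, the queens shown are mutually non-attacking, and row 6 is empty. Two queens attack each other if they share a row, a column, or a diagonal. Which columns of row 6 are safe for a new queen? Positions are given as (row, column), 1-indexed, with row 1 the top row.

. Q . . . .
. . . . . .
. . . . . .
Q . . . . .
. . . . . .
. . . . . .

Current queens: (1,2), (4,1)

(1,2) attacks row 6 at column 2.
(4,1) attacks row 6 at column 1 and diagonals 3.
Attacked columns: {1, 2, 3}. Safe: {4, 5, 6}.

columns 4, 5, 6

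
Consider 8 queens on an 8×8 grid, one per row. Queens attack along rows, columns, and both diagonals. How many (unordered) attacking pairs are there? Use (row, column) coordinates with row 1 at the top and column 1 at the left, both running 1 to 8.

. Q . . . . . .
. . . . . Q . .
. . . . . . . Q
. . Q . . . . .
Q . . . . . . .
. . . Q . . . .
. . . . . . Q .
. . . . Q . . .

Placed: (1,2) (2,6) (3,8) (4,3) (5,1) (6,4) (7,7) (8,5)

0

All columns are distinct and no two queens satisfy |Δrow| = |Δcol|, so no pair attacks.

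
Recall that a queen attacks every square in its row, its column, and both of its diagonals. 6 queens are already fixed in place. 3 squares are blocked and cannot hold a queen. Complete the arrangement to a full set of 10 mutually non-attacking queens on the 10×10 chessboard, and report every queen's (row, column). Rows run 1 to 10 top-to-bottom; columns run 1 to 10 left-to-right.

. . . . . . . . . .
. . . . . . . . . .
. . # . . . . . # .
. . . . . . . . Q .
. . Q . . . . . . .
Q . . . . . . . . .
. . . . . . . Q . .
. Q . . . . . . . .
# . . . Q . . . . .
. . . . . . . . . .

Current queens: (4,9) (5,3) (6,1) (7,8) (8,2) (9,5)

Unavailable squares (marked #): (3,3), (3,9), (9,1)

Row 1: attacked by (4,9)→{6,9}; (5,3)→{3,7}; (6,1)→{1,6}; (7,8)→{2,8}; (8,2)→{2,9}; (9,5)→{5}. Safe: 4, 10. Place at column 10.
Row 2: attacked by (1,10)→{9,10}; (4,9)→{7,9}; (5,3)→{3,6}; (6,1)→{1,5}; (7,8)→{3,8}; (8,2)→{2,8}; (9,5)→{5}. Safe: 4. Place at column 4.
Row 3: attacked by (1,10)→{8,10}; (2,4)→{3,4,5}; (4,9)→{8,9,10}; (5,3)→{1,3,5}; (6,1)→{1,4}; (7,8)→{4,8}; (8,2)→{2,7}; (9,5)→{5}. Blocked: 3,9. Safe: 6. Place at column 6.
Row 10: attacked by (1,10)→{1,10}; (2,4)→{4}; (3,6)→{6}; (4,9)→{3,9}; (5,3)→{3,8}; (6,1)→{1,5}; (7,8)→{5,8}; (8,2)→{2,4}; (9,5)→{4,5,6}. Safe: 7. Place at column 7.
Columns [10, 4, 6, 9, 3, 1, 8, 2, 5, 7], r−c [-9, -2, -3, -5, 2, 5, -1, 6, 4, 3], r+c [11, 6, 9, 13, 8, 7, 15, 10, 14, 17] are all distinct, so no two queens attack.

(1,10) (2,4) (3,6) (4,9) (5,3) (6,1) (7,8) (8,2) (9,5) (10,7)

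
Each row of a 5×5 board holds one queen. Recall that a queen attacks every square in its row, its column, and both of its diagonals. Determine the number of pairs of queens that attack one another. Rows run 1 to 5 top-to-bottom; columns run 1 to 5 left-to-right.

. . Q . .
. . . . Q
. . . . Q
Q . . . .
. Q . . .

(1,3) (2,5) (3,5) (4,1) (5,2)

4

Same column: (2,5)–(3,5) (column 5).
Same diagonal: (1,3)–(3,5) (|1−3| = |3−5| = 2); (2,5)–(5,2) (|2−5| = |5−2| = 3); (4,1)–(5,2) (|4−5| = |1−2| = 1).
Total attacking pairs: 4.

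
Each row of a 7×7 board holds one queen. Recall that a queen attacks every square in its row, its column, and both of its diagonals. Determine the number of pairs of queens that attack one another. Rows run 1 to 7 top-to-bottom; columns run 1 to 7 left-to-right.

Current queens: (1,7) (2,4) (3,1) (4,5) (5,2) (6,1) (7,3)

2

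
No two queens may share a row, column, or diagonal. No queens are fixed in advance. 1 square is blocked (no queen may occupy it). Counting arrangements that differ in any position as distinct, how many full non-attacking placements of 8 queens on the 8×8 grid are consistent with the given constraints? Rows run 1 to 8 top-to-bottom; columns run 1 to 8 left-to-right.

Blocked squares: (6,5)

80

Branch on row 1: col 1 → 4; col 2 → 6; col 3 → 14; col 4 → 17; col 5 → 18; col 6 → 13; col 7 → 6; col 8 → 2.
Sum: 4 + 6 + 14 + 17 + 18 + 13 + 6 + 2 = 80.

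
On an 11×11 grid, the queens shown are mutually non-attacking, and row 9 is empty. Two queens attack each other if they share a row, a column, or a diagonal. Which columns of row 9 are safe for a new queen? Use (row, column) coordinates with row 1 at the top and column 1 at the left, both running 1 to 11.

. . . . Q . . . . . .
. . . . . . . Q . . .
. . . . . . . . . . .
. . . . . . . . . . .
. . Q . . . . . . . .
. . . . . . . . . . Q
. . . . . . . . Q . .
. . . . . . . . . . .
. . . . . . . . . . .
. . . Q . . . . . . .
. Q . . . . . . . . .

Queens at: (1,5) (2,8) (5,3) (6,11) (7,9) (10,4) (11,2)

(1,5) attacks row 9 at column 5.
(2,8) attacks row 9 at column 8 and diagonals 1.
(5,3) attacks row 9 at column 3 and diagonals 7.
(6,11) attacks row 9 at column 11 and diagonals 8.
(7,9) attacks row 9 at column 9 and diagonals 7, 11.
(10,4) attacks row 9 at column 4 and diagonals 3, 5.
(11,2) attacks row 9 at column 2 and diagonals 4.
Attacked columns: {1, 2, 3, 4, 5, 7, 8, 9, 11}. Safe: {6, 10}.

columns 6, 10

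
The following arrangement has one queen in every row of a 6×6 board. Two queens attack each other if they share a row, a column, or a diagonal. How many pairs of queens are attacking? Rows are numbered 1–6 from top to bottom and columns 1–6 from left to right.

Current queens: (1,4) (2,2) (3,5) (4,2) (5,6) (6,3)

1

Same column: (2,2)–(4,2) (column 2).
Total attacking pairs: 1.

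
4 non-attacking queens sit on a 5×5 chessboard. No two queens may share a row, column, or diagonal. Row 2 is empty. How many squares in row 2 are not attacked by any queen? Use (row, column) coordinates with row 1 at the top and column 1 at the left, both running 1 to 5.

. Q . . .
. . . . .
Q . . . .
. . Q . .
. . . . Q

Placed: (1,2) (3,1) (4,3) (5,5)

(1,2) attacks row 2 at column 2 and diagonals 1, 3.
(3,1) attacks row 2 at column 1 and diagonals 2.
(4,3) attacks row 2 at column 3 and diagonals 1, 5.
(5,5) attacks row 2 at column 5 and diagonals 2.
Attacked columns: {1, 2, 3, 5}. Safe: {4}.

1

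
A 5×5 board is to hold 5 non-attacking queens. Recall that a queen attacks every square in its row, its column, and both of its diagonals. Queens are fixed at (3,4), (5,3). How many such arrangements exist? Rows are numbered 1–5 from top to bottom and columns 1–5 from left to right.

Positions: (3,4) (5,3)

Branch on row 1: col 1 → 0; col 5 → 1.
Sum: 0 + 1 = 1.

1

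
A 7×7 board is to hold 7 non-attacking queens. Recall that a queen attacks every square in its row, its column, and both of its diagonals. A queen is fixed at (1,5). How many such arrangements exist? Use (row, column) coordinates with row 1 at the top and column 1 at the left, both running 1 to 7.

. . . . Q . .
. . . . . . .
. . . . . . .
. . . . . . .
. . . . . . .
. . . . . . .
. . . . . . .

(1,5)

6

Branch on row 2: col 1 → 2; col 2 → 1; col 3 → 1; col 7 → 2.
Sum: 2 + 1 + 1 + 2 = 6.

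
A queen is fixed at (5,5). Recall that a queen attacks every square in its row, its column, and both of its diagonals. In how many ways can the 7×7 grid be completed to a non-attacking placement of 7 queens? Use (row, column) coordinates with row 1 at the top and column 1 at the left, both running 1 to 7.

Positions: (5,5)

Branch on row 1: col 2 → 1; col 3 → 2; col 4 → 1; col 6 → 1; col 7 → 1.
Sum: 1 + 2 + 1 + 1 + 1 = 6.

6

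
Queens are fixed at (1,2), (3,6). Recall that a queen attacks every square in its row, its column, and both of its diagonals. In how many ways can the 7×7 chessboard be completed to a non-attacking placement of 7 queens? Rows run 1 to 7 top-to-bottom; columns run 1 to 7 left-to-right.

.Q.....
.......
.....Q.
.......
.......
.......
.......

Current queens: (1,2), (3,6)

Branch on row 2: col 4 → 1.
Sum: 1 = 1.

1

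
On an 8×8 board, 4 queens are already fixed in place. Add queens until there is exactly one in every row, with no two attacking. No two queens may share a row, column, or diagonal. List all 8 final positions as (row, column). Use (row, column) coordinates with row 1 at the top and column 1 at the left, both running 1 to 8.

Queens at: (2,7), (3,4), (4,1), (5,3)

(1,5) (2,7) (3,4) (4,1) (5,3) (6,8) (7,6) (8,2)

Row 1: attacked by (2,7)→{6,7,8}; (3,4)→{2,4,6}; (4,1)→{1,4}; (5,3)→{3,7}. Safe: 5. Place at column 5.
Row 6: attacked by (1,5)→{5}; (2,7)→{3,7}; (3,4)→{1,4,7}; (4,1)→{1,3}; (5,3)→{2,3,4}. Safe: 6, 8. Place at column 8.
Row 7: attacked by (1,5)→{5}; (2,7)→{2,7}; (3,4)→{4,8}; (4,1)→{1,4}; (5,3)→{1,3,5}; (6,8)→{7,8}. Safe: 6. Place at column 6.
Row 8: attacked by (1,5)→{5}; (2,7)→{1,7}; (3,4)→{4}; (4,1)→{1,5}; (5,3)→{3,6}; (6,8)→{6,8}; (7,6)→{5,6,7}. Safe: 2. Place at column 2.
Columns [5, 7, 4, 1, 3, 8, 6, 2], r−c [-4, -5, -1, 3, 2, -2, 1, 6], r+c [6, 9, 7, 5, 8, 14, 13, 10] are all distinct, so no two queens attack.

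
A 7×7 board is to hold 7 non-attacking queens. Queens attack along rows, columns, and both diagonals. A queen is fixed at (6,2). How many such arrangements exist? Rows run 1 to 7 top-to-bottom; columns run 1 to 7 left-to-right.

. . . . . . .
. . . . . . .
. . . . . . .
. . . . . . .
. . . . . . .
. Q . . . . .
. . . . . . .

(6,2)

Branch on row 1: col 1 → 1; col 3 → 1; col 4 → 0; col 5 → 1; col 6 → 1.
Sum: 1 + 1 + 0 + 1 + 1 = 4.

4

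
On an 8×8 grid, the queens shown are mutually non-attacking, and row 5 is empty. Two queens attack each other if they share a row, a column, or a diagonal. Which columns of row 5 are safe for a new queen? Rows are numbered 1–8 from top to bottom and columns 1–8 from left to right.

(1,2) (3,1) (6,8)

columns 4, 5

(1,2) attacks row 5 at column 2 and diagonals 6.
(3,1) attacks row 5 at column 1 and diagonals 3.
(6,8) attacks row 5 at column 8 and diagonals 7.
Attacked columns: {1, 2, 3, 6, 7, 8}. Safe: {4, 5}.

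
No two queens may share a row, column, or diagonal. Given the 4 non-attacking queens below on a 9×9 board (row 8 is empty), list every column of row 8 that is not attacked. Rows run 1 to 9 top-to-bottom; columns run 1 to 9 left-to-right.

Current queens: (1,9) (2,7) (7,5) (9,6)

columns 3, 8

(1,9) attacks row 8 at column 9 and diagonals 2.
(2,7) attacks row 8 at column 7 and diagonals 1.
(7,5) attacks row 8 at column 5 and diagonals 4, 6.
(9,6) attacks row 8 at column 6 and diagonals 5, 7.
Attacked columns: {1, 2, 4, 5, 6, 7, 9}. Safe: {3, 8}.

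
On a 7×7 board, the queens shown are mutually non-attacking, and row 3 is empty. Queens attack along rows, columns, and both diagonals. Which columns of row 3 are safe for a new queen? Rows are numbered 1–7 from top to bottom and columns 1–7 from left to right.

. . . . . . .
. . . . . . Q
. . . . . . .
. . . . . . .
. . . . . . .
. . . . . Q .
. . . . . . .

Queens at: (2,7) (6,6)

columns 1, 2, 4, 5

(2,7) attacks row 3 at column 7 and diagonals 6.
(6,6) attacks row 3 at column 6 and diagonals 3.
Attacked columns: {3, 6, 7}. Safe: {1, 2, 4, 5}.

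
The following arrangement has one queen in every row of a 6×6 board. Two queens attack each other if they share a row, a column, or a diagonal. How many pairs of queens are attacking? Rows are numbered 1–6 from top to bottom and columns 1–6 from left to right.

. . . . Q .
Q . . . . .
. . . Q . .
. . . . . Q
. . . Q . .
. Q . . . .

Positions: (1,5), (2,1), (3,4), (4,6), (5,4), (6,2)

2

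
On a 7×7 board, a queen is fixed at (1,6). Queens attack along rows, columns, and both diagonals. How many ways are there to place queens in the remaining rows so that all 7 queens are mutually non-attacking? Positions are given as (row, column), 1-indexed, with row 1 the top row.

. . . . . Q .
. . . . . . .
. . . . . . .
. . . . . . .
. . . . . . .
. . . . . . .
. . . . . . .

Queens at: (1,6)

7

Branch on row 2: col 1 → 1; col 2 → 1; col 3 → 3; col 4 → 2.
Sum: 1 + 1 + 3 + 2 = 7.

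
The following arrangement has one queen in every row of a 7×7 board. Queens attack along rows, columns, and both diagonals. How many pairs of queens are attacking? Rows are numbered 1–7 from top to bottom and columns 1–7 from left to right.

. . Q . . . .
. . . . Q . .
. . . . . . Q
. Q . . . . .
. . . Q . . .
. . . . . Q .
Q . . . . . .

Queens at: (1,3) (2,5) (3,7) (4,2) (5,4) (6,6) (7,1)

0

All columns are distinct and no two queens satisfy |Δrow| = |Δcol|, so no pair attacks.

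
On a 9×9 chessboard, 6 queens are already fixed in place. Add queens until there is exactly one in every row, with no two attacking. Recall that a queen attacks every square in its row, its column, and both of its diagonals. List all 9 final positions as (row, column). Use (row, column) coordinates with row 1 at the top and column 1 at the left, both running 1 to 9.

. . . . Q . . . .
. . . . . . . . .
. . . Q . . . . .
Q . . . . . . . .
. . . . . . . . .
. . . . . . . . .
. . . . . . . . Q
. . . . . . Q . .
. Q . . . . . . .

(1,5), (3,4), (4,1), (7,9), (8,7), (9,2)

(1,5) (2,8) (3,4) (4,1) (5,3) (6,6) (7,9) (8,7) (9,2)

Row 2: attacked by (1,5)→{4,5,6}; (3,4)→{3,4,5}; (4,1)→{1,3}; (7,9)→{4,9}; (8,7)→{1,7}; (9,2)→{2,9}. Safe: 8. Place at column 8.
Row 5: attacked by (1,5)→{1,5,9}; (2,8)→{5,8}; (3,4)→{2,4,6}; (4,1)→{1,2}; (7,9)→{7,9}; (8,7)→{4,7}; (9,2)→{2,6}. Safe: 3. Place at column 3.
Row 6: attacked by (1,5)→{5}; (2,8)→{4,8}; (3,4)→{1,4,7}; (4,1)→{1,3}; (5,3)→{2,3,4}; (7,9)→{8,9}; (8,7)→{5,7,9}; (9,2)→{2,5}. Safe: 6. Place at column 6.
Columns [5, 8, 4, 1, 3, 6, 9, 7, 2], r−c [-4, -6, -1, 3, 2, 0, -2, 1, 7], r+c [6, 10, 7, 5, 8, 12, 16, 15, 11] are all distinct, so no two queens attack.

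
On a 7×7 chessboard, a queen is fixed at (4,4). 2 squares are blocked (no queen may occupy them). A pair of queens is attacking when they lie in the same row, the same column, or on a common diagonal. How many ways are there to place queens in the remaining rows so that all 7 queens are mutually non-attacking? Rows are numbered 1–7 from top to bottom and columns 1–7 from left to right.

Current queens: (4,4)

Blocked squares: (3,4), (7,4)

Branch on row 1: col 2 → 2; col 3 → 2; col 5 → 2; col 6 → 2.
Sum: 2 + 2 + 2 + 2 = 8.

8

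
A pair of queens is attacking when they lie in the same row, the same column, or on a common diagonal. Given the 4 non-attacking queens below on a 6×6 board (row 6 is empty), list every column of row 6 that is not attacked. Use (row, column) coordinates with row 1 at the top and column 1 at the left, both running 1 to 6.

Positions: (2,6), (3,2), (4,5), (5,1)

(2,6) attacks row 6 at column 6 and diagonals 2.
(3,2) attacks row 6 at column 2 and diagonals 5.
(4,5) attacks row 6 at column 5 and diagonals 3.
(5,1) attacks row 6 at column 1 and diagonals 2.
Attacked columns: {1, 2, 3, 5, 6}. Safe: {4}.

columns 4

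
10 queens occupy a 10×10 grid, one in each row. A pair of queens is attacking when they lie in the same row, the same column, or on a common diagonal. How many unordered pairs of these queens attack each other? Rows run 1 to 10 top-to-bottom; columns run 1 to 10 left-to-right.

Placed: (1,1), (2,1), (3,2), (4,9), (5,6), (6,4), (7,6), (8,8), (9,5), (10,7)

7

Same column: (1,1)–(2,1) (column 1); (5,6)–(7,6) (column 6).
Same diagonal: (1,1)–(8,8) (|1−8| = |1−8| = 7); (2,1)–(3,2) (|2−3| = |1−2| = 1); (2,1)–(7,6) (|2−7| = |1−6| = 5); (3,2)–(7,6) (|3−7| = |2−6| = 4); (4,9)–(7,6) (|4−7| = |9−6| = 3).
Total attacking pairs: 7.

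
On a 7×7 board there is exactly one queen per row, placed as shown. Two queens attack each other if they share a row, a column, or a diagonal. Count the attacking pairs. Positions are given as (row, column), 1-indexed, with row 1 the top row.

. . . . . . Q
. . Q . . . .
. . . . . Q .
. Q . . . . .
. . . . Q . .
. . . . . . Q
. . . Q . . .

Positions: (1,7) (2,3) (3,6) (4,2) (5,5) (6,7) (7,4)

Same column: (1,7)–(6,7) (column 7).
Same diagonal: (2,3)–(6,7) (|2−6| = |3−7| = 4).
Total attacking pairs: 2.

2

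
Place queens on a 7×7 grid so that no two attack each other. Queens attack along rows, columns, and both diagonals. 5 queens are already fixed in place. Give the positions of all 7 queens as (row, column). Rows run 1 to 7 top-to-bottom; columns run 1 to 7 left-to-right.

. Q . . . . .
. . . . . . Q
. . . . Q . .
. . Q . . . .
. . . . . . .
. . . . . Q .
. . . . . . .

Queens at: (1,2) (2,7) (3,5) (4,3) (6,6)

Row 5: attacked by (1,2)→{2,6}; (2,7)→{4,7}; (3,5)→{3,5,7}; (4,3)→{2,3,4}; (6,6)→{5,6,7}. Safe: 1. Place at column 1.
Row 7: attacked by (1,2)→{2}; (2,7)→{2,7}; (3,5)→{1,5}; (4,3)→{3,6}; (5,1)→{1,3}; (6,6)→{5,6,7}. Safe: 4. Place at column 4.
Columns [2, 7, 5, 3, 1, 6, 4], r−c [-1, -5, -2, 1, 4, 0, 3], r+c [3, 9, 8, 7, 6, 12, 11] are all distinct, so no two queens attack.

(1,2) (2,7) (3,5) (4,3) (5,1) (6,6) (7,4)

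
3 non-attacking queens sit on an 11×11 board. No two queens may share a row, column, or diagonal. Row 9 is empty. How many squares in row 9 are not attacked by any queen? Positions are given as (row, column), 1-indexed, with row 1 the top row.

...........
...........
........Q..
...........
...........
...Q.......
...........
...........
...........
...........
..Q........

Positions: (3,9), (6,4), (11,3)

5

(3,9) attacks row 9 at column 9 and diagonals 3.
(6,4) attacks row 9 at column 4 and diagonals 1, 7.
(11,3) attacks row 9 at column 3 and diagonals 1, 5.
Attacked columns: {1, 3, 4, 5, 7, 9}. Safe: {2, 6, 8, 10, 11}.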